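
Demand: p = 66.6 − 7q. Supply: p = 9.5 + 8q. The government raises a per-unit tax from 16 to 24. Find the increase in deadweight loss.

10.67

Competitive equilibrium: 66.6 − 7q = 9.5 + 8q → q* = 3.8067, p* = 39.9533.
For a per-unit tax t: Δq = t/15, so DWL = ½·t·(t/15) = t²/30.
At t = 16: DWL = 8.533. At t = 24: DWL = 19.2.
Increase = 19.2 − 8.533 = 10.67.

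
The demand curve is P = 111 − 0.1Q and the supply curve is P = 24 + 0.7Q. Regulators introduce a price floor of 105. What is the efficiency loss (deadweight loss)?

Competitive equilibrium: 111 − 0.1Q = 24 + 0.7Q → Q* = 108.75, P* = 100.125.
At the floor P = 105, quantity demanded = (111 − 105)/0.1 = 60.
Sellers' marginal cost at Q' = 60: 24 + 0.7·60 = 66.
ΔQ = 108.75 − 60 = 48.75; wedge = 105 − 66 = 39.
The triangle = ½ × 48.75 × 39 = 950.625.

950.625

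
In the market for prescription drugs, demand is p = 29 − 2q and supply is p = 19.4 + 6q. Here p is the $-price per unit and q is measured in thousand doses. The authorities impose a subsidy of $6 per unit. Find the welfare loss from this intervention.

$2.25 thousand

Competitive equilibrium: 29 − 2q = 19.4 + 6q → q* = 1.2, p* = 26.6.
The subsidy lowers effective supply by 6: p = 13.4 + 6q.
New quantity: 29 − 2q = 13.4 + 6q → q' = 1.95.
Overproduction Δq = 1.95 − 1.2 = 0.75; wedge = subsidy = 6.
DWL = ½ × 0.75 × 6 = $2.25 thousand.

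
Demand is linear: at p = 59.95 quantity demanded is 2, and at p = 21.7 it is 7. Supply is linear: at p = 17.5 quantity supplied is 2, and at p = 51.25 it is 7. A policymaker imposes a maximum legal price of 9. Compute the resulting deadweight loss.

127.44

Demand slope = (21.7 − 59.95)/(7 − 2) = −7.65, so p = 75.25 − 7.65q.
Supply slope = (51.25 − 17.5)/(7 − 2) = 6.75, so p = 4 + 6.75q.
Competitive equilibrium: 75.25 − 7.65q = 4 + 6.75q → q* = 4.9479, p* = 37.3984.
At the ceiling p = 9, quantity supplied = (9 − 4)/6.75 = 0.7407.
Willingness to pay at q' = 0.7407: 75.25 − 7.65·0.7407 = 69.5836.
Δq = 4.9479 − 0.7407 = 4.2072; wedge = 69.5836 − 9 = 60.5836.
DWL = ½ × 4.2072 × 60.5836 = 127.44.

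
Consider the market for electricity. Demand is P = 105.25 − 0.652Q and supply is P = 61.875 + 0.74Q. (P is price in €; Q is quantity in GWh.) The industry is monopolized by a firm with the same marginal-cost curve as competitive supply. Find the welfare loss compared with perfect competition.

Competitive equilibrium: 105.25 − 0.652Q = 61.875 + 0.74Q → Q* = 31.1602, P* = 84.9335.
Marginal revenue: MR = 105.25 − 1.304Q. Set MR = MC: 105.25 − 1.304Q = 61.875 + 0.74Q → Q_m = 21.2206.
Price P_m = 105.25 − 0.652·21.2206 = 91.4142; MC(Q_m) = 61.875 + 0.74·21.2206 = 77.5782.
Competitive Q* = 31.1602, so ΔQ = 9.9396; wedge = 91.4142 − 77.5782 = 13.836.
The triangle = ½ × 9.9396 × 13.836 = €68.76.

€68.76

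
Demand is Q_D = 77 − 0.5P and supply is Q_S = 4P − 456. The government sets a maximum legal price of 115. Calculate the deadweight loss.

213.56

In inverse form: demand P = 154 − 2Q, supply P = 114 + 0.25Q.
Competitive equilibrium: 154 − 2Q = 114 + 0.25Q → Q* = 17.7778, P* = 118.4444.
At the ceiling P = 115, quantity supplied = (115 − 114)/0.25 = 4.
Willingness to pay at Q' = 4: 154 − 2·4 = 146.
ΔQ = 17.7778 − 4 = 13.7778; wedge = 146 − 115 = 31.
Deadweight loss = ½ × 13.7778 × 31 = 213.56.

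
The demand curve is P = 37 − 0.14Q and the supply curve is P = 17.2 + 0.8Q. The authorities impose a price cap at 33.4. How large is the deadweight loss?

Competitive equilibrium: 37 − 0.14Q = 17.2 + 0.8Q → Q* = 21.0638, P* = 34.0511.
At the ceiling P = 33.4, quantity supplied = (33.4 − 17.2)/0.8 = 20.25.
Willingness to pay at Q' = 20.25: 37 − 0.14·20.25 = 34.165.
ΔQ = 21.0638 − 20.25 = 0.8138; wedge = 34.165 − 33.4 = 0.765.
DWL = ½ × 0.8138 × 0.765 = 0.31.

0.31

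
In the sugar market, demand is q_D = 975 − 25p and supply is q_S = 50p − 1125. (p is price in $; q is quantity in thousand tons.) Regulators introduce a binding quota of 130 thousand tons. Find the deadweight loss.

$630.75 thousand

In inverse form: demand p = 39 − 0.04q, supply p = 22.5 + 0.02q.
Competitive equilibrium: 39 − 0.04q = 22.5 + 0.02q → q* = 275, p* = 28.
At q = 130: demand price = 39 − 0.04·130 = 33.8; supply price = 22.5 + 0.02·130 = 25.1.
Δq = 275 − 130 = 145; wedge = 33.8 − 25.1 = 8.7.
The triangle = ½ × 145 × 8.7 = $630.75 thousand.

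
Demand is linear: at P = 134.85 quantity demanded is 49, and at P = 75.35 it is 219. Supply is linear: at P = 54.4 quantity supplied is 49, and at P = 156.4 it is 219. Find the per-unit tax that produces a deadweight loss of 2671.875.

71.25

Demand slope = (75.35 − 134.85)/(219 − 49) = −0.35, so P = 152 − 0.35Q.
Supply slope = (156.4 − 54.4)/(219 − 49) = 0.6, so P = 25 + 0.6Q.
Competitive equilibrium: 152 − 0.35Q = 25 + 0.6Q → Q* = 133.6842, P* = 105.2105.
A tax t gives ΔQ = t/0.95 and wedge t, so DWL = t²/1.9.
t²/1.9 = 2671.875 → t² = 5076.5625 → t = 71.25.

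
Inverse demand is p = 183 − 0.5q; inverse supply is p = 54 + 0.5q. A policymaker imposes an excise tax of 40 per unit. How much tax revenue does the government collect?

3560

Competitive equilibrium: 183 − 0.5q = 54 + 0.5q → q* = 129, p* = 118.5.
With the tax, the buyer price exceeds the seller price by 40: (183 − 0.5q) − (54 + 0.5q) = 40 → q' = 89.
Tax revenue = 40 × 89 = 3560.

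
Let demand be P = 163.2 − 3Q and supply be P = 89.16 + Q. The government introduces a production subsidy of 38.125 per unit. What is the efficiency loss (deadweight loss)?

181.69

Competitive equilibrium: 163.2 − 3Q = 89.16 + Q → Q* = 18.51, P* = 107.67.
The subsidy lowers effective supply by 38.125: P = 51.035 + Q.
New quantity: 163.2 − 3Q = 51.035 + Q → Q' = 28.0413.
Overproduction ΔQ = 28.0413 − 18.51 = 9.5313; wedge = subsidy = 38.125.
DWL = ½ × 9.5313 × 38.125 = 181.69.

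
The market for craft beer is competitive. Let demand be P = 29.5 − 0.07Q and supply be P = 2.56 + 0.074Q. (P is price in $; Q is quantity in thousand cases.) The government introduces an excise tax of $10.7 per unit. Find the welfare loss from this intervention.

$397.53 thousand

Competitive equilibrium: 29.5 − 0.07Q = 2.56 + 0.074Q → Q* = 187.0833, P* = 16.4042.
With the tax, the buyer price exceeds the seller price by 10.7: (29.5 − 0.07Q) − (2.56 + 0.074Q) = 10.7 → Q' = 112.7778.
ΔQ = 187.0833 − 112.7778 = 74.3055; the wedge equals the tax, 10.7.
Welfare loss = ½ × 74.3055 × 10.7 = $397.53 thousand.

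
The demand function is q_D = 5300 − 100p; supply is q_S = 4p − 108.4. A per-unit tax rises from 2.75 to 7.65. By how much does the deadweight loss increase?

In inverse form: demand p = 53 − 0.01q, supply p = 27.1 + 0.25q.
Competitive equilibrium: 53 − 0.01q = 27.1 + 0.25q → q* = 99.6154, p* = 52.0038.
For a per-unit tax t: Δq = t/0.26, so DWL = ½·t·(t/0.26) = t²/0.52.
At t = 2.75: DWL = 14.543. At t = 7.65: DWL = 112.543.
Increase = 112.543 − 14.543 = 98.

98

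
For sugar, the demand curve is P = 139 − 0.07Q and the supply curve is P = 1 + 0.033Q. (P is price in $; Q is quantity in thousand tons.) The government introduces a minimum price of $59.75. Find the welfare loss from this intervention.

$2220.88 thousand

Competitive equilibrium: 139 − 0.07Q = 1 + 0.033Q → Q* = 1339.8058, P* = 45.2136.
At the floor P = 59.75, quantity demanded = (139 − 59.75)/0.07 = 1132.1429.
Sellers' marginal cost at Q' = 1132.1429: 1 + 0.033·1132.1429 = 38.3607.
ΔQ = 1339.8058 − 1132.1429 = 207.6629; wedge = 59.75 − 38.3607 = 21.3893.
DWL = ½ × 207.6629 × 21.3893 = $2220.88 thousand.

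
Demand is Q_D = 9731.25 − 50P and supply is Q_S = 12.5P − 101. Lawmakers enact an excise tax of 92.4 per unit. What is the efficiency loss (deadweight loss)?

In inverse form: demand P = 194.625 − 0.02Q, supply P = 8.08 + 0.08Q.
Competitive equilibrium: 194.625 − 0.02Q = 8.08 + 0.08Q → Q* = 1865.45, P* = 157.316.
With the tax, the buyer price exceeds the seller price by 92.4: (194.625 − 0.02Q) − (8.08 + 0.08Q) = 92.4 → Q' = 941.45.
ΔQ = 1865.45 − 941.45 = 924; the wedge equals the tax, 92.4.
Deadweight loss = ½ × 924 × 92.4 = 42688.80.

42688.80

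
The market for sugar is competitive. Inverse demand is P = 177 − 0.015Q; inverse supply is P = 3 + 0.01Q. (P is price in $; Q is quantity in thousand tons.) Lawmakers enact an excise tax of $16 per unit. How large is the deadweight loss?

$5120 thousand

Competitive equilibrium: 177 − 0.015Q = 3 + 0.01Q → Q* = 6960, P* = 72.6.
With the tax, the buyer price exceeds the seller price by 16: (177 − 0.015Q) − (3 + 0.01Q) = 16 → Q' = 6320.
ΔQ = 6960 − 6320 = 640; the wedge equals the tax, 16.
The triangle = ½ × 640 × 16 = $5120 thousand.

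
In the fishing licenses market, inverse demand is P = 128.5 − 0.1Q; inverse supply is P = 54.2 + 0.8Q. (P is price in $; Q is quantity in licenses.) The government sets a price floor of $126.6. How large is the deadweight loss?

Competitive equilibrium: 128.5 − 0.1Q = 54.2 + 0.8Q → Q* = 82.5556, P* = 120.2444.
At the floor P = 126.6, quantity demanded = (128.5 − 126.6)/0.1 = 19.
Sellers' marginal cost at Q' = 19: 54.2 + 0.8·19 = 69.4.
ΔQ = 82.5556 − 19 = 63.5556; wedge = 126.6 − 69.4 = 57.2.
The triangle = ½ × 63.5556 × 57.2 = $1817.69.

$1817.69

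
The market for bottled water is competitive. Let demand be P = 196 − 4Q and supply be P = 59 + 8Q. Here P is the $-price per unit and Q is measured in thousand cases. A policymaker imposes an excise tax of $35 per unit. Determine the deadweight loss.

Competitive equilibrium: 196 − 4Q = 59 + 8Q → Q* = 11.4167, P* = 150.3333.
With the tax, the buyer price exceeds the seller price by 35: (196 − 4Q) − (59 + 8Q) = 35 → Q' = 8.5.
ΔQ = 11.4167 − 8.5 = 2.9167; the wedge equals the tax, 35.
Welfare loss = ½ × 2.9167 × 35 = $51.04 thousand.

$51.04 thousand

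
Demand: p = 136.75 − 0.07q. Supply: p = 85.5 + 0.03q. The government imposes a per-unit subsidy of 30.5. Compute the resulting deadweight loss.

4651.25

Competitive equilibrium: 136.75 − 0.07q = 85.5 + 0.03q → q* = 512.5, p* = 100.875.
The subsidy lowers effective supply by 30.5: p = 55 + 0.03q.
New quantity: 136.75 − 0.07q = 55 + 0.03q → q' = 817.5.
Overproduction Δq = 817.5 − 512.5 = 305; wedge = subsidy = 30.5.
The triangle = ½ × 305 × 30.5 = 4651.25.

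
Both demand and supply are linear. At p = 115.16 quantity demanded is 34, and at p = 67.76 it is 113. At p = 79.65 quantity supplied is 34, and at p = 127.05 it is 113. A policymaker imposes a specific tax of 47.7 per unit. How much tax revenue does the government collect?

Demand slope = (67.76 − 115.16)/(113 − 34) = −0.6, so p = 135.56 − 0.6q.
Supply slope = (127.05 − 79.65)/(113 − 34) = 0.6, so p = 59.25 + 0.6q.
Competitive equilibrium: 135.56 − 0.6q = 59.25 + 0.6q → q* = 63.5917, p* = 97.405.
With the tax, the buyer price exceeds the seller price by 47.7: (135.56 − 0.6q) − (59.25 + 0.6q) = 47.7 → q' = 23.8417.
Tax revenue = 47.7 × 23.8417 = 1137.25.

1137.25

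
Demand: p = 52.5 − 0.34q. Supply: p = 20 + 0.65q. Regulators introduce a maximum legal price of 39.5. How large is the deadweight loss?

3.96

Competitive equilibrium: 52.5 − 0.34q = 20 + 0.65q → q* = 32.8283, p* = 41.3384.
At the ceiling p = 39.5, quantity supplied = (39.5 − 20)/0.65 = 30.
Willingness to pay at q' = 30: 52.5 − 0.34·30 = 42.3.
Δq = 32.8283 − 30 = 2.8283; wedge = 42.3 − 39.5 = 2.8.
Deadweight loss = ½ × 2.8283 × 2.8 = 3.96.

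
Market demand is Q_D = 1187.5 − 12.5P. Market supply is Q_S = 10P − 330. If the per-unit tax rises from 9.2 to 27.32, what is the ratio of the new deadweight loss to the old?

In inverse form: demand P = 95 − 0.08Q, supply P = 33 + 0.1Q.
Competitive equilibrium: 95 − 0.08Q = 33 + 0.1Q → Q* = 344.4444, P* = 67.4444.
For a per-unit tax t: ΔQ = t/0.18, so DWL = ½·t·(t/0.18) = t²/0.36.
At t = 9.2: DWL = 235.111. At t = 27.32: DWL = 2073.284.
Ratio = (27.32/9.2)² = 8.818.

8.818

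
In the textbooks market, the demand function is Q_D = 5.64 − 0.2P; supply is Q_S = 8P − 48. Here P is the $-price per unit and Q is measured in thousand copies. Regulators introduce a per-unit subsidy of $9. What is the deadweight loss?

$7.90 thousand

In inverse form: demand P = 28.2 − 5Q, supply P = 6 + 0.125Q.
Competitive equilibrium: 28.2 − 5Q = 6 + 0.125Q → Q* = 4.3317, P* = 6.5415.
The subsidy lowers effective supply by 9: P = 0.125Q − 3.
New quantity: 28.2 − 5Q = 0.125Q − 3 → Q' = 6.0878.
Overproduction ΔQ = 6.0878 − 4.3317 = 1.7561; wedge = subsidy = 9.
The triangle = ½ × 1.7561 × 9 = $7.90 thousand.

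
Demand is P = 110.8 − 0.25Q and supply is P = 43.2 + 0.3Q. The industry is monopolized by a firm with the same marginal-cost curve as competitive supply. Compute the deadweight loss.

Competitive equilibrium: 110.8 − 0.25Q = 43.2 + 0.3Q → Q* = 122.9091, P* = 80.0727.
Marginal revenue: MR = 110.8 − 0.5Q. Set MR = MC: 110.8 − 0.5Q = 43.2 + 0.3Q → Q_m = 84.5.
Price P_m = 110.8 − 0.25·84.5 = 89.675; MC(Q_m) = 43.2 + 0.3·84.5 = 68.55.
Competitive Q* = 122.9091, so ΔQ = 38.4091; wedge = 89.675 − 68.55 = 21.125.
Deadweight loss = ½ × 38.4091 × 21.125 = 405.70.

405.70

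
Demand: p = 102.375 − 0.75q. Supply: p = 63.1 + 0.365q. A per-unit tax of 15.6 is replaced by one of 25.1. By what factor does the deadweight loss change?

Competitive equilibrium: 102.375 − 0.75q = 63.1 + 0.365q → q* = 35.2242, p* = 75.9568.
For a per-unit tax t: Δq = t/1.115, so DWL = ½·t·(t/1.115) = t²/2.23.
At t = 15.6: DWL = 109.130. At t = 25.1: DWL = 282.516.
Ratio = (25.1/15.6)² = 2.589.

2.589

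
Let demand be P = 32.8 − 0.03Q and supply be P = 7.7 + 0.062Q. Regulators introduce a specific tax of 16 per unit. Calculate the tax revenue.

1582.61

Competitive equilibrium: 32.8 − 0.03Q = 7.7 + 0.062Q → Q* = 272.8261, P* = 24.6152.
With the tax, the buyer price exceeds the seller price by 16: (32.8 − 0.03Q) − (7.7 + 0.062Q) = 16 → Q' = 98.913.
Tax revenue = 16 × 98.913 = 1582.61.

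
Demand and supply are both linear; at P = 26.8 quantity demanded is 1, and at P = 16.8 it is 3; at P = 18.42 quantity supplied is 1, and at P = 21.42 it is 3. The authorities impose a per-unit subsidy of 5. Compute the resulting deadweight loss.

Demand slope = (16.8 − 26.8)/(3 − 1) = −5, so P = 31.8 − 5Q.
Supply slope = (21.42 − 18.42)/(3 − 1) = 1.5, so P = 16.92 + 1.5Q.
Competitive equilibrium: 31.8 − 5Q = 16.92 + 1.5Q → Q* = 2.2892, P* = 20.3538.
The subsidy lowers effective supply by 5: P = 11.92 + 1.5Q.
New quantity: 31.8 − 5Q = 11.92 + 1.5Q → Q' = 3.0585.
Overproduction ΔQ = 3.0585 − 2.2892 = 0.7693; wedge = subsidy = 5.
DWL = ½ × 0.7693 × 5 = 1.92.

1.92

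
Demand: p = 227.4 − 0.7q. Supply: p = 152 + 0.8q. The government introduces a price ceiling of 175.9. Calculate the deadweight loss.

Competitive equilibrium: 227.4 − 0.7q = 152 + 0.8q → q* = 50.2667, p* = 192.2133.
At the ceiling p = 175.9, quantity supplied = (175.9 − 152)/0.8 = 29.875.
Willingness to pay at q' = 29.875: 227.4 − 0.7·29.875 = 206.4875.
Δq = 50.2667 − 29.875 = 20.3917; wedge = 206.4875 − 175.9 = 30.5875.
The triangle = ½ × 20.3917 × 30.5875 = 311.87.

311.87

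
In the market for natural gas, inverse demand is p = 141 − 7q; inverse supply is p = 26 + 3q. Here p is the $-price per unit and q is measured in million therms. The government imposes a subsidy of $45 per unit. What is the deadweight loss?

$101.25 million

Competitive equilibrium: 141 − 7q = 26 + 3q → q* = 11.5, p* = 60.5.
The subsidy lowers effective supply by 45: p = 3q − 19.
New quantity: 141 − 7q = 3q − 19 → q' = 16.
Overproduction Δq = 16 − 11.5 = 4.5; wedge = subsidy = 45.
The triangle = ½ × 4.5 × 45 = $101.25 million.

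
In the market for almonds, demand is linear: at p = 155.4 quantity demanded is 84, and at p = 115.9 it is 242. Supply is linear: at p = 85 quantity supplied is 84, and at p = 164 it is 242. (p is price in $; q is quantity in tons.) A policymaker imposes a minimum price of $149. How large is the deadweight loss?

Demand slope = (115.9 − 155.4)/(242 − 84) = −0.25, so p = 176.4 − 0.25q.
Supply slope = (164 − 85)/(242 − 84) = 0.5, so p = 43 + 0.5q.
Competitive equilibrium: 176.4 − 0.25q = 43 + 0.5q → q* = 177.8667, p* = 131.9333.
At the floor p = 149, quantity demanded = (176.4 − 149)/0.25 = 109.6.
Sellers' marginal cost at q' = 109.6: 43 + 0.5·109.6 = 97.8.
Δq = 177.8667 − 109.6 = 68.2667; wedge = 149 − 97.8 = 51.2.
The triangle = ½ × 68.2667 × 51.2 = $1747.63.

$1747.63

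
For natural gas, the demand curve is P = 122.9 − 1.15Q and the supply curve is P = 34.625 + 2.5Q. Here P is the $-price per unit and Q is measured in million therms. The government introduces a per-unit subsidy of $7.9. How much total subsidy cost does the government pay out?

$208.16 million

Competitive equilibrium: 122.9 − 1.15Q = 34.625 + 2.5Q → Q* = 24.1849, P* = 95.0873.
The subsidy lowers effective supply by 7.9: P = 26.725 + 2.5Q.
New quantity: 122.9 − 1.15Q = 26.725 + 2.5Q → Q' = 26.3493.
Total subsidy cost = 7.9 × 26.3493 = $208.16 million.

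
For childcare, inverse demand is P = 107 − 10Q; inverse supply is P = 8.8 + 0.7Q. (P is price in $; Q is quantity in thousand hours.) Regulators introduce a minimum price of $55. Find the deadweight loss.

Competitive equilibrium: 107 − 10Q = 8.8 + 0.7Q → Q* = 9.1776, P* = 15.2243.
At the floor P = 55, quantity demanded = (107 − 55)/10 = 5.2.
Sellers' marginal cost at Q' = 5.2: 8.8 + 0.7·5.2 = 12.44.
ΔQ = 9.1776 − 5.2 = 3.9776; wedge = 55 − 12.44 = 42.56.
DWL = ½ × 3.9776 × 42.56 = $84.64 thousand.

$84.64 thousand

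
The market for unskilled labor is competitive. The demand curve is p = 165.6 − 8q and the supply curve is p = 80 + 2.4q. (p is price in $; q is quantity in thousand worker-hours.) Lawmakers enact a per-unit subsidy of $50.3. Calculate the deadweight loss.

$121.64 thousand

Competitive equilibrium: 165.6 − 8q = 80 + 2.4q → q* = 8.2308, p* = 99.7538.
The subsidy lowers effective supply by 50.3: p = 29.7 + 2.4q.
New quantity: 165.6 − 8q = 29.7 + 2.4q → q' = 13.0673.
Overproduction Δq = 13.0673 − 8.2308 = 4.8365; wedge = subsidy = 50.3.
Deadweight loss = ½ × 4.8365 × 50.3 = $121.64 thousand.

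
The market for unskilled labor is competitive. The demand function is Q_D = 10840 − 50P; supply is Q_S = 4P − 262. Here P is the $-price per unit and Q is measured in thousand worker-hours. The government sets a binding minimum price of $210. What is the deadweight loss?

$6556.02 thousand

In inverse form: demand P = 216.8 − 0.02Q, supply P = 65.5 + 0.25Q.
Competitive equilibrium: 216.8 − 0.02Q = 65.5 + 0.25Q → Q* = 560.3704, P* = 205.5926.
At the floor P = 210, quantity demanded = (216.8 − 210)/0.02 = 340.
Sellers' marginal cost at Q' = 340: 65.5 + 0.25·340 = 150.5.
ΔQ = 560.3704 − 340 = 220.3704; wedge = 210 − 150.5 = 59.5.
Welfare loss = ½ × 220.3704 × 59.5 = $6556.02 thousand.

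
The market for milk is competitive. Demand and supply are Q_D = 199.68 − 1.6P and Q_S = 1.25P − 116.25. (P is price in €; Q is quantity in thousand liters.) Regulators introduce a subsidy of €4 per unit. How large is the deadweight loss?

€5.61 thousand

In inverse form: demand P = 124.8 − 0.625Q, supply P = 93 + 0.8Q.
Competitive equilibrium: 124.8 − 0.625Q = 93 + 0.8Q → Q* = 22.3158, P* = 110.8526.
The subsidy lowers effective supply by 4: P = 89 + 0.8Q.
New quantity: 124.8 − 0.625Q = 89 + 0.8Q → Q' = 25.1228.
Overproduction ΔQ = 25.1228 − 22.3158 = 2.807; wedge = subsidy = 4.
DWL = ½ × 2.807 × 4 = €5.61 thousand.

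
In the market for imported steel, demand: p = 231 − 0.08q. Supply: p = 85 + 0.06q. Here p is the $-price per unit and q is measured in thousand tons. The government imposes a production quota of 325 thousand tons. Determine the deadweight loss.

$36072.32 thousand

Competitive equilibrium: 231 − 0.08q = 85 + 0.06q → q* = 1042.8571, p* = 147.5714.
At q = 325: demand price = 231 − 0.08·325 = 205; supply price = 85 + 0.06·325 = 104.5.
Δq = 1042.8571 − 325 = 717.8571; wedge = 205 − 104.5 = 100.5.
DWL = ½ × 717.8571 × 100.5 = $36072.32 thousand.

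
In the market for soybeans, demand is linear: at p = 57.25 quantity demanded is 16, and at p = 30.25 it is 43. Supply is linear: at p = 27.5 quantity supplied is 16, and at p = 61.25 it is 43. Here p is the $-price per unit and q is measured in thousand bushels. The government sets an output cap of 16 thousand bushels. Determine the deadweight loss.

Demand slope = (30.25 − 57.25)/(43 − 16) = −1, so p = 73.25 − q.
Supply slope = (61.25 − 27.5)/(43 − 16) = 1.25, so p = 7.5 + 1.25q.
Competitive equilibrium: 73.25 − q = 7.5 + 1.25q → q* = 29.2222, p* = 44.0278.
At q = 16: demand price = 73.25 − 1·16 = 57.25; supply price = 7.5 + 1.25·16 = 27.5.
Δq = 29.2222 − 16 = 13.2222; wedge = 57.25 − 27.5 = 29.75.
Welfare loss = ½ × 13.2222 × 29.75 = $196.68 thousand.

$196.68 thousand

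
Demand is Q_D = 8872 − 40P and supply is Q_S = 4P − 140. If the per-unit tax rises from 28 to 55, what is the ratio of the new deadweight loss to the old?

In inverse form: demand P = 221.8 − 0.025Q, supply P = 35 + 0.25Q.
Competitive equilibrium: 221.8 − 0.025Q = 35 + 0.25Q → Q* = 679.2727, P* = 204.8182.
For a per-unit tax t: ΔQ = t/0.275, so DWL = ½·t·(t/0.275) = t²/0.55.
At t = 28: DWL = 1425.455. At t = 55: DWL = 5500.
Ratio = (55/28)² = 3.858.

3.858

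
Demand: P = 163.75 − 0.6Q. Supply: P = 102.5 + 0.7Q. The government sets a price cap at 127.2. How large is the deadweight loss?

Competitive equilibrium: 163.75 − 0.6Q = 102.5 + 0.7Q → Q* = 47.1154, P* = 135.4808.
At the ceiling P = 127.2, quantity supplied = (127.2 − 102.5)/0.7 = 35.2857.
Willingness to pay at Q' = 35.2857: 163.75 − 0.6·35.2857 = 142.5786.
ΔQ = 47.1154 − 35.2857 = 11.8297; wedge = 142.5786 − 127.2 = 15.3786.
Deadweight loss = ½ × 11.8297 × 15.3786 = 90.96.

90.96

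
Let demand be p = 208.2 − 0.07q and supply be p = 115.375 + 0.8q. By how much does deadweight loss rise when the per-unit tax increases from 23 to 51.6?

Competitive equilibrium: 208.2 − 0.07q = 115.375 + 0.8q → q* = 106.6954, p* = 200.7313.
For a per-unit tax t: Δq = t/0.87, so DWL = ½·t·(t/0.87) = t²/1.74.
At t = 23: DWL = 304.023. At t = 51.6: DWL = 1530.207.
Increase = 1530.207 − 304.023 = 1226.18.

1226.18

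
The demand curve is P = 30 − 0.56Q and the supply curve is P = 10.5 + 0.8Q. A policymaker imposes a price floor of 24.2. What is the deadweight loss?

10.78

Competitive equilibrium: 30 − 0.56Q = 10.5 + 0.8Q → Q* = 14.3382, P* = 21.9706.
At the floor P = 24.2, quantity demanded = (30 − 24.2)/0.56 = 10.3571.
Sellers' marginal cost at Q' = 10.3571: 10.5 + 0.8·10.3571 = 18.7857.
ΔQ = 14.3382 − 10.3571 = 3.9811; wedge = 24.2 − 18.7857 = 5.4143.
Welfare loss = ½ × 3.9811 × 5.4143 = 10.78.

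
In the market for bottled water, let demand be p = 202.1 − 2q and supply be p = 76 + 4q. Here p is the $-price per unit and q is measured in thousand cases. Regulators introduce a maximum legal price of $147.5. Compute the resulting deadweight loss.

Competitive equilibrium: 202.1 − 2q = 76 + 4q → q* = 21.0167, p* = 160.0667.
At the ceiling p = 147.5, quantity supplied = (147.5 − 76)/4 = 17.875.
Willingness to pay at q' = 17.875: 202.1 − 2·17.875 = 166.35.
Δq = 21.0167 − 17.875 = 3.1417; wedge = 166.35 − 147.5 = 18.85.
DWL = ½ × 3.1417 × 18.85 = $29.61 thousand.

$29.61 thousand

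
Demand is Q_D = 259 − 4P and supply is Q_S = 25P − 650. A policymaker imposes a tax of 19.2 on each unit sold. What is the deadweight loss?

635.59

In inverse form: demand P = 64.75 − 0.25Q, supply P = 26 + 0.04Q.
Competitive equilibrium: 64.75 − 0.25Q = 26 + 0.04Q → Q* = 133.6207, P* = 31.3448.
With the tax, the buyer price exceeds the seller price by 19.2: (64.75 − 0.25Q) − (26 + 0.04Q) = 19.2 → Q' = 67.4138.
ΔQ = 133.6207 − 67.4138 = 66.2069; the wedge equals the tax, 19.2.
Deadweight loss = ½ × 66.2069 × 19.2 = 635.59.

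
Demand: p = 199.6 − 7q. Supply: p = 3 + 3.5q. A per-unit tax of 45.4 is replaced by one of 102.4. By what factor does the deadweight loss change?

Competitive equilibrium: 199.6 − 7q = 3 + 3.5q → q* = 18.7238, p* = 68.5333.
For a per-unit tax t: Δq = t/10.5, so DWL = ½·t·(t/10.5) = t²/21.
At t = 45.4: DWL = 98.150. At t = 102.4: DWL = 499.322.
Ratio = (102.4/45.4)² = 5.087.

5.087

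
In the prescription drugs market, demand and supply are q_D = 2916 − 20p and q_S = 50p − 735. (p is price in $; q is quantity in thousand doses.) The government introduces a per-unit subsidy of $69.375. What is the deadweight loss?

In inverse form: demand p = 145.8 − 0.05q, supply p = 14.7 + 0.02q.
Competitive equilibrium: 145.8 − 0.05q = 14.7 + 0.02q → q* = 1872.8571, p* = 52.1571.
The subsidy lowers effective supply by 69.375: p = 0.02q − 54.675.
New quantity: 145.8 − 0.05q = 0.02q − 54.675 → q' = 2863.9286.
Overproduction Δq = 2863.9286 − 1872.8571 = 991.0715; wedge = subsidy = 69.375.
Welfare loss = ½ × 991.0715 × 69.375 = $34377.79 thousand.

$34377.79 thousand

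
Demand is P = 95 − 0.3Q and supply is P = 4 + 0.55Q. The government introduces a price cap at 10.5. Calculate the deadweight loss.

Competitive equilibrium: 95 − 0.3Q = 4 + 0.55Q → Q* = 107.0588, P* = 62.8824.
At the ceiling P = 10.5, quantity supplied = (10.5 − 4)/0.55 = 11.8182.
Willingness to pay at Q' = 11.8182: 95 − 0.3·11.8182 = 91.4545.
ΔQ = 107.0588 − 11.8182 = 95.2406; wedge = 91.4545 − 10.5 = 80.9545.
Welfare loss = ½ × 95.2406 × 80.9545 = 3855.08.

3855.08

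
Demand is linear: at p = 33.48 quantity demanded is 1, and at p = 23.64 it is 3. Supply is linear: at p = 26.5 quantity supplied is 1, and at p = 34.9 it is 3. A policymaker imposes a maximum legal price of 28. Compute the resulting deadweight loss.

Demand slope = (23.64 − 33.48)/(3 − 1) = −4.92, so p = 38.4 − 4.92q.
Supply slope = (34.9 − 26.5)/(3 − 1) = 4.2, so p = 22.3 + 4.2q.
Competitive equilibrium: 38.4 − 4.92q = 22.3 + 4.2q → q* = 1.7654, p* = 29.7145.
At the ceiling p = 28, quantity supplied = (28 − 22.3)/4.2 = 1.3571.
Willingness to pay at q' = 1.3571: 38.4 − 4.92·1.3571 = 31.7231.
Δq = 1.7654 − 1.3571 = 0.4083; wedge = 31.7231 − 28 = 3.7231.
The triangle = ½ × 0.4083 × 3.7231 = 0.76.

0.76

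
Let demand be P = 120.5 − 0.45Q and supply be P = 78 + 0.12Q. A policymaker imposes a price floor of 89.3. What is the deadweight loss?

7.79

Competitive equilibrium: 120.5 − 0.45Q = 78 + 0.12Q → Q* = 74.5614, P* = 86.9474.
At the floor P = 89.3, quantity demanded = (120.5 − 89.3)/0.45 = 69.3333.
Sellers' marginal cost at Q' = 69.3333: 78 + 0.12·69.3333 = 86.32.
ΔQ = 74.5614 − 69.3333 = 5.2281; wedge = 89.3 − 86.32 = 2.98.
Deadweight loss = ½ × 5.2281 × 2.98 = 7.79.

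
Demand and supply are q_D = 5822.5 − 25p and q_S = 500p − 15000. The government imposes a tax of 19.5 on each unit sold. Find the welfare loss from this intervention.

In inverse form: demand p = 232.9 − 0.04q, supply p = 30 + 0.002q.
Competitive equilibrium: 232.9 − 0.04q = 30 + 0.002q → q* = 4830.9524, p* = 39.6619.
With the tax, the buyer price exceeds the seller price by 19.5: (232.9 − 0.04q) − (30 + 0.002q) = 19.5 → q' = 4366.6667.
Δq = 4830.9524 − 4366.6667 = 464.2857; the wedge equals the tax, 19.5.
Welfare loss = ½ × 464.2857 × 19.5 = 4526.79.

4526.79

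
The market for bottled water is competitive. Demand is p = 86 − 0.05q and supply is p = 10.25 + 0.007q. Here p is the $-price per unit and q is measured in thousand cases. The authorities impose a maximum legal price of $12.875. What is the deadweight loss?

Competitive equilibrium: 86 − 0.05q = 10.25 + 0.007q → q* = 1328.9474, p* = 19.5526.
At the ceiling p = 12.875, quantity supplied = (12.875 − 10.25)/0.007 = 375.
Willingness to pay at q' = 375: 86 − 0.05·375 = 67.25.
Δq = 1328.9474 − 375 = 953.9474; wedge = 67.25 − 12.875 = 54.375.
The triangle = ½ × 953.9474 × 54.375 = $25935.44 thousand.

$25935.44 thousand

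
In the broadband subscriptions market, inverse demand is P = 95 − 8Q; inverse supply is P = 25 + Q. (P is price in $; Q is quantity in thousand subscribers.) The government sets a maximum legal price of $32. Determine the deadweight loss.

$2.72 thousand

Competitive equilibrium: 95 − 8Q = 25 + Q → Q* = 7.7778, P* = 32.7778.
At the ceiling P = 32, quantity supplied = (32 − 25)/1 = 7.
Willingness to pay at Q' = 7: 95 − 8·7 = 39.
ΔQ = 7.7778 − 7 = 0.7778; wedge = 39 − 32 = 7.
Welfare loss = ½ × 0.7778 × 7 = $2.72 thousand.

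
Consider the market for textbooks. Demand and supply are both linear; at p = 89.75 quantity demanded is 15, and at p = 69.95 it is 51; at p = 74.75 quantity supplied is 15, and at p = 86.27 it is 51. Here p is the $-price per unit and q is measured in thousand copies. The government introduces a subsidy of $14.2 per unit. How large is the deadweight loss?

Demand slope = (69.95 − 89.75)/(51 − 15) = −0.55, so p = 98 − 0.55q.
Supply slope = (86.27 − 74.75)/(51 − 15) = 0.32, so p = 69.95 + 0.32q.
Competitive equilibrium: 98 − 0.55q = 69.95 + 0.32q → q* = 32.24138, p* = 80.26724.
The subsidy lowers effective supply by 14.2: p = 55.75 + 0.32q.
New quantity: 98 − 0.55q = 55.75 + 0.32q → q' = 48.56322.
Overproduction Δq = 48.56322 − 32.24138 = 16.32184; wedge = subsidy = 14.2.
The triangle = ½ × 16.32184 × 14.2 = $115.89 thousand.

$115.89 thousand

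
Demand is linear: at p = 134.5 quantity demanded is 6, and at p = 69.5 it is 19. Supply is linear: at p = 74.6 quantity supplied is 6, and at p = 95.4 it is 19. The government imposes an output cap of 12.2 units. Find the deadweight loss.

27.29

Demand slope = (69.5 − 134.5)/(19 − 6) = −5, so p = 164.5 − 5q.
Supply slope = (95.4 − 74.6)/(19 − 6) = 1.6, so p = 65 + 1.6q.
Competitive equilibrium: 164.5 − 5q = 65 + 1.6q → q* = 15.0758, p* = 89.1212.
At q = 12.2: demand price = 164.5 − 5·12.2 = 103.5; supply price = 65 + 1.6·12.2 = 84.52.
Δq = 15.0758 − 12.2 = 2.8758; wedge = 103.5 − 84.52 = 18.98.
The triangle = ½ × 2.8758 × 18.98 = 27.29.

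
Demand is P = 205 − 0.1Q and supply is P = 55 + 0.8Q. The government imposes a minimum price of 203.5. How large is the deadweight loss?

10351.25

Competitive equilibrium: 205 − 0.1Q = 55 + 0.8Q → Q* = 166.6667, P* = 188.3333.
At the floor P = 203.5, quantity demanded = (205 − 203.5)/0.1 = 15.
Sellers' marginal cost at Q' = 15: 55 + 0.8·15 = 67.
ΔQ = 166.6667 − 15 = 151.6667; wedge = 203.5 − 67 = 136.5.
DWL = ½ × 151.6667 × 136.5 = 10351.25.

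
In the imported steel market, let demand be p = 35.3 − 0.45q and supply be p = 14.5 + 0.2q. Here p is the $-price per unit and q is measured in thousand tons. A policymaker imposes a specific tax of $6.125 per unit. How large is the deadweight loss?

$28.86 thousand

Competitive equilibrium: 35.3 − 0.45q = 14.5 + 0.2q → q* = 32, p* = 20.9.
With the tax, the buyer price exceeds the seller price by 6.125: (35.3 − 0.45q) − (14.5 + 0.2q) = 6.125 → q' = 22.5769.
Δq = 32 − 22.5769 = 9.4231; the wedge equals the tax, 6.125.
Welfare loss = ½ × 9.4231 × 6.125 = $28.86 thousand.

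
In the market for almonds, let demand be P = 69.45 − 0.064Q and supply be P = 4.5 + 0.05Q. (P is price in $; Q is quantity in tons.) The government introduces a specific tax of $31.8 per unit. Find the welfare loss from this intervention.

Competitive equilibrium: 69.45 − 0.064Q = 4.5 + 0.05Q → Q* = 569.7368, P* = 32.9868.
With the tax, the buyer price exceeds the seller price by 31.8: (69.45 − 0.064Q) − (4.5 + 0.05Q) = 31.8 → Q' = 290.7895.
ΔQ = 569.7368 − 290.7895 = 278.9473; the wedge equals the tax, 31.8.
Deadweight loss = ½ × 278.9473 × 31.8 = $4435.26.

$4435.26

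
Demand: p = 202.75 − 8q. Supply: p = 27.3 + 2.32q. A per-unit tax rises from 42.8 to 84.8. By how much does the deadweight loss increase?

259.65

Competitive equilibrium: 202.75 − 8q = 27.3 + 2.32q → q* = 17.001, p* = 66.7422.
For a per-unit tax t: Δq = t/10.32, so DWL = ½·t·(t/10.32) = t²/20.64.
At t = 42.8: DWL = 88.752. At t = 84.8: DWL = 348.403.
Increase = 348.403 − 88.752 = 259.65.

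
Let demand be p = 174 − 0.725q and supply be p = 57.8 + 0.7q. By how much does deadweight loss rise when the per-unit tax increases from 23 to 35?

244.21

Competitive equilibrium: 174 − 0.725q = 57.8 + 0.7q → q* = 81.5439, p* = 114.8807.
For a per-unit tax t: Δq = t/1.425, so DWL = ½·t·(t/1.425) = t²/2.85.
At t = 23: DWL = 185.614. At t = 35: DWL = 429.825.
Increase = 429.825 − 185.614 = 244.21.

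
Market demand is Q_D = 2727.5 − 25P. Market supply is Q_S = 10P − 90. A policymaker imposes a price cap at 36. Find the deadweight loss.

In inverse form: demand P = 109.1 − 0.04Q, supply P = 9 + 0.1Q.
Competitive equilibrium: 109.1 − 0.04Q = 9 + 0.1Q → Q* = 715, P* = 80.5.
At the ceiling P = 36, quantity supplied = (36 − 9)/0.1 = 270.
Willingness to pay at Q' = 270: 109.1 − 0.04·270 = 98.3.
ΔQ = 715 − 270 = 445; wedge = 98.3 − 36 = 62.3.
Deadweight loss = ½ × 445 × 62.3 = 13861.75.

13861.75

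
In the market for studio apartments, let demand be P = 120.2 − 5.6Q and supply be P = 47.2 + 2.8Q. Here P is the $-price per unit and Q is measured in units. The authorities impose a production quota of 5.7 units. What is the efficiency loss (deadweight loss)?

Competitive equilibrium: 120.2 − 5.6Q = 47.2 + 2.8Q → Q* = 8.6905, P* = 71.5333.
At Q = 5.7: demand price = 120.2 − 5.6·5.7 = 88.28; supply price = 47.2 + 2.8·5.7 = 63.16.
ΔQ = 8.6905 − 5.7 = 2.9905; wedge = 88.28 − 63.16 = 25.12.
DWL = ½ × 2.9905 × 25.12 = $37.56.

$37.56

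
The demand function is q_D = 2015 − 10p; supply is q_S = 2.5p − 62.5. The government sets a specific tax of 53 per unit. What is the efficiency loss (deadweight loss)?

2809

In inverse form: demand p = 201.5 − 0.1q, supply p = 25 + 0.4q.
Competitive equilibrium: 201.5 − 0.1q = 25 + 0.4q → q* = 353, p* = 166.2.
With the tax, the buyer price exceeds the seller price by 53: (201.5 − 0.1q) − (25 + 0.4q) = 53 → q' = 247.
Δq = 353 − 247 = 106; the wedge equals the tax, 53.
Deadweight loss = ½ × 106 × 53 = 2809.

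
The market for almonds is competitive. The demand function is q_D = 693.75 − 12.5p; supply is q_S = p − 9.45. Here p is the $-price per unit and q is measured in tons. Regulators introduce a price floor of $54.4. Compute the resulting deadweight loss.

$450.67

In inverse form: demand p = 55.5 − 0.08q, supply p = 9.45 + q.
Competitive equilibrium: 55.5 − 0.08q = 9.45 + q → q* = 42.6389, p* = 52.0889.
At the floor p = 54.4, quantity demanded = (55.5 − 54.4)/0.08 = 13.75.
Sellers' marginal cost at q' = 13.75: 9.45 + 1·13.75 = 23.2.
Δq = 42.6389 − 13.75 = 28.8889; wedge = 54.4 − 23.2 = 31.2.
Deadweight loss = ½ × 28.8889 × 31.2 = $450.67.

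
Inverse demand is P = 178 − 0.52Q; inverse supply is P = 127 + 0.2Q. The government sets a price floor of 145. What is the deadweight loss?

19.56

Competitive equilibrium: 178 − 0.52Q = 127 + 0.2Q → Q* = 70.8333, P* = 141.1667.
At the floor P = 145, quantity demanded = (178 − 145)/0.52 = 63.4615.
Sellers' marginal cost at Q' = 63.4615: 127 + 0.2·63.4615 = 139.6923.
ΔQ = 70.8333 − 63.4615 = 7.3718; wedge = 145 − 139.6923 = 5.3077.
Welfare loss = ½ × 7.3718 × 5.3077 = 19.56.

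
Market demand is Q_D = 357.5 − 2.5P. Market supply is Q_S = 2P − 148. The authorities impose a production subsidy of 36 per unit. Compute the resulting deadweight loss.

In inverse form: demand P = 143 − 0.4Q, supply P = 74 + 0.5Q.
Competitive equilibrium: 143 − 0.4Q = 74 + 0.5Q → Q* = 76.6667, P* = 112.3333.
The subsidy lowers effective supply by 36: P = 38 + 0.5Q.
New quantity: 143 − 0.4Q = 38 + 0.5Q → Q' = 116.6667.
Overproduction ΔQ = 116.6667 − 76.6667 = 40; wedge = subsidy = 36.
DWL = ½ × 40 × 36 = 720.

720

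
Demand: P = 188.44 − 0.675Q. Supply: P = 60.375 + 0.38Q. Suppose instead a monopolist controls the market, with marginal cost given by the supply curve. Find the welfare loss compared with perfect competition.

1183.30

Competitive equilibrium: 188.44 − 0.675Q = 60.375 + 0.38Q → Q* = 121.3886, P* = 106.5027.
Marginal revenue: MR = 188.44 − 1.35Q. Set MR = MC: 188.44 − 1.35Q = 60.375 + 0.38Q → Q_m = 74.026.
Price P_m = 188.44 − 0.675·74.026 = 138.4725; MC(Q_m) = 60.375 + 0.38·74.026 = 88.5049.
Competitive Q* = 121.3886, so ΔQ = 47.3626; wedge = 138.4725 − 88.5049 = 49.9676.
DWL = ½ × 47.3626 × 49.9676 = 1183.30.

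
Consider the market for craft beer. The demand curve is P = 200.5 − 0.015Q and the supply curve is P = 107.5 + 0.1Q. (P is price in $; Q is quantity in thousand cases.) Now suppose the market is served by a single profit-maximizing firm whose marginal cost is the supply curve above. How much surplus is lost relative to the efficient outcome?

Competitive equilibrium: 200.5 − 0.015Q = 107.5 + 0.1Q → Q* = 808.6957, P* = 188.3696.
Marginal revenue: MR = 200.5 − 0.03Q. Set MR = MC: 200.5 − 0.03Q = 107.5 + 0.1Q → Q_m = 715.3846.
Price P_m = 200.5 − 0.015·715.3846 = 189.7692; MC(Q_m) = 107.5 + 0.1·715.3846 = 179.0385.
Competitive Q* = 808.6957, so ΔQ = 93.3111; wedge = 189.7692 − 179.0385 = 10.7307.
DWL = ½ × 93.3111 × 10.7307 = $500.65 thousand.

$500.65 thousand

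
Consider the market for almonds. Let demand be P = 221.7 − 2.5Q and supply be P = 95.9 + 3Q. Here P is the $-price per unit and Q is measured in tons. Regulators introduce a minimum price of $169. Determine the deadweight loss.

$8.84

Competitive equilibrium: 221.7 − 2.5Q = 95.9 + 3Q → Q* = 22.8727, P* = 164.5182.
At the floor P = 169, quantity demanded = (221.7 − 169)/2.5 = 21.08.
Sellers' marginal cost at Q' = 21.08: 95.9 + 3·21.08 = 159.14.
ΔQ = 22.8727 − 21.08 = 1.7927; wedge = 169 − 159.14 = 9.86.
Welfare loss = ½ × 1.7927 × 9.86 = $8.84.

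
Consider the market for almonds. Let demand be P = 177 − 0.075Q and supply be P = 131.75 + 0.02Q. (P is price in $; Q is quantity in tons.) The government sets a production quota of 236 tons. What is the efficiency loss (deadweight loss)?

$2743.20

Competitive equilibrium: 177 − 0.075Q = 131.75 + 0.02Q → Q* = 476.3158, P* = 141.2763.
At Q = 236: demand price = 177 − 0.075·236 = 159.3; supply price = 131.75 + 0.02·236 = 136.47.
ΔQ = 476.3158 − 236 = 240.3158; wedge = 159.3 − 136.47 = 22.83.
Deadweight loss = ½ × 240.3158 × 22.83 = $2743.20.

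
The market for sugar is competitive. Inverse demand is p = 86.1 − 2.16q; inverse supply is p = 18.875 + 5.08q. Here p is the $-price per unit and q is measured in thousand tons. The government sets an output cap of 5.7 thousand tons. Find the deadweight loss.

$46.53 thousand

Competitive equilibrium: 86.1 − 2.16q = 18.875 + 5.08q → q* = 9.2852, p* = 66.0439.
At q = 5.7: demand price = 86.1 − 2.16·5.7 = 73.788; supply price = 18.875 + 5.08·5.7 = 47.831.
Δq = 9.2852 − 5.7 = 3.5852; wedge = 73.788 − 47.831 = 25.957.
Welfare loss = ½ × 3.5852 × 25.957 = $46.53 thousand.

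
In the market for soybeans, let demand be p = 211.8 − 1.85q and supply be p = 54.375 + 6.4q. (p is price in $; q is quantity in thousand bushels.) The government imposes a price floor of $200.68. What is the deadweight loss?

$704.76 thousand

Competitive equilibrium: 211.8 − 1.85q = 54.375 + 6.4q → q* = 19.0818, p* = 176.4986.
At the floor p = 200.68, quantity demanded = (211.8 − 200.68)/1.85 = 6.0108.
Sellers' marginal cost at q' = 6.0108: 54.375 + 6.4·6.0108 = 92.8441.
Δq = 19.0818 − 6.0108 = 13.071; wedge = 200.68 − 92.8441 = 107.8359.
Deadweight loss = ½ × 13.071 × 107.8359 = $704.76 thousand.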